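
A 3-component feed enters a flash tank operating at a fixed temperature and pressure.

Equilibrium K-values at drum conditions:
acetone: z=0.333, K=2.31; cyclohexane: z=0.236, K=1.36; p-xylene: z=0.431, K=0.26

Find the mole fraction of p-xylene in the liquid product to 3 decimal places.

Material balance + equilibrium reduce to Σ zᵢ(Kᵢ−1)/(1+V/F(Kᵢ−1)) = 0.
Feasibility: ΣzᵢKᵢ = 1.202, Σzᵢ/Kᵢ = 1.975 — both > 1, two phases present.
Newton iteration, V/F⁰ = 0.37:
  V/F = 0.370: g = -0.0704, g' = -0.731 → V/F = 0.274
  V/F = 0.274: g = -0.0015, g' = -0.706 → V/F = 0.272
Converged at V/F = 0.272.
Compositions from xᵢ = zᵢ/(1+V/F(Kᵢ−1)), yᵢ = Kᵢxᵢ:
  acetone: x = 0.246, y = 0.567
  cyclohexane: x = 0.215, y = 0.292
  p-xylene: x = 0.539, y = 0.140

x_p-xylene = 0.539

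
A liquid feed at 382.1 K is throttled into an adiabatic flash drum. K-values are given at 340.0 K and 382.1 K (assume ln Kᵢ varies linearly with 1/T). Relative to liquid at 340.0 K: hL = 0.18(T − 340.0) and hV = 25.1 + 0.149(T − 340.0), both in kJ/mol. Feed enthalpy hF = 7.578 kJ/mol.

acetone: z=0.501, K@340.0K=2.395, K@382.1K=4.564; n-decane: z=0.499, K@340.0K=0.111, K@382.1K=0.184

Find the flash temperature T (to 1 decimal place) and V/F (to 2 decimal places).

T = 345.6 K, V/F = 0.26

Adiabatic flash: solve Rachford–Rice at each trial T, then check hF = ψ·hV(T) + (1−ψ)·hL(T).
  T = 340.0 K: K = (2.395, 0.111), RR gives ψ = 0.206, H_out = 5.167 kJ/mol
  T = 382.1 K: K = (4.564, 0.184), RR gives ψ = 0.474, H_out = 18.856 kJ/mol
  T = 361.1 K: K = (3.371, 0.145), RR gives ψ = 0.376, H_out = 12.981 kJ/mol
  T = 350.6 K: K = (2.859, 0.128), RR gives ψ = 0.306, H_out = 9.481 kJ/mol
  T = 345.3 K: K = (2.620, 0.119), RR gives ψ = 0.261, H_out = 7.455 kJ/mol
  T = 348.0 K: K = (2.740, 0.123), RR gives ψ = 0.285, H_out = 8.515 kJ/mol
  T = 346.6 K: K = (2.677, 0.121), RR gives ψ = 0.273, H_out = 7.973 kJ/mol
Linear interpolation between T = 345.3 (H_out = 7.455) and T = 346.6 (H_out = 7.973) on hF = 7.578 gives T ≈ 345.6 K, at which ψ = 0.26.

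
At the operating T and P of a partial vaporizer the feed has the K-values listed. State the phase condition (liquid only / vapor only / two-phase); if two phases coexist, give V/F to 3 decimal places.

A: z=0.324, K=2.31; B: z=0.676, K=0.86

ΣzᵢKᵢ = 1.330; Σzᵢ/Kᵢ = 0.926.
Since Σzᵢ/Kᵢ < 1 the mixture is above its dew point — single vapor phase.

vapor only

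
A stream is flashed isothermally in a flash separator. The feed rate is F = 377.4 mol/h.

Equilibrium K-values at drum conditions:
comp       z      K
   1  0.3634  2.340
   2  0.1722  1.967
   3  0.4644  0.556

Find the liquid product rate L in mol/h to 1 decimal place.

L = 67.4 mol/h

Let ψ = V/F and solve Σ zᵢ(Kᵢ−1)/(1+ψ(Kᵢ−1)) = 0.
g(0) = ΣzᵢKᵢ − 1 = 0.4473 and g(1) = 1 − Σzᵢ/Kᵢ = -0.0781, so a root lies in (0, 1).
Iterate (Newton) starting at ψ = 0.33:
  ψ = 0.3300: g = 0.22229, g' = -0.5319 → ψ = 0.7479
  ψ = 0.7479: g = 0.03115, g' = -0.4222 → ψ = 0.8217
  ψ = 0.8217: g = -0.00006, g' = -0.4247 → ψ = 0.8215
Converged at ψ = 0.8215.
Then V = ψ·F = 0.8215·377.4 = 310.0 mol/h and L = F − V = 67.4 mol/h.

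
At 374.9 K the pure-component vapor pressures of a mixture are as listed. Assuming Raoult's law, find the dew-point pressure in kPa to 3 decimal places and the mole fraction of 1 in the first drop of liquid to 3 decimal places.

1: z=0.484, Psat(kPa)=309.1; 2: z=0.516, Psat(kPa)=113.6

At the dew point ψ → 1, so Σzᵢ/Kᵢ = 1 with Kᵢ = Pᵢˢᵃᵗ/P ⇒ 1/P = Σzᵢ/Pᵢˢᵃᵗ.
1/P = 0.484/309.1 + 0.516/113.6 = 0.006108 ⇒ P = 163.717 kPa
xᵢ = zᵢP/Pᵢˢᵃᵗ ⇒ x_1 = 0.484·163.717/309.1 = 0.256

Pdew = 163.717 kPa, x_1 = 0.256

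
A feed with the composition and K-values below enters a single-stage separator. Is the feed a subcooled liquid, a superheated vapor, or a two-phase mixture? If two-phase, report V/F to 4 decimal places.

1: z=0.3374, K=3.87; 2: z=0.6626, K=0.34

two-phase, V/F = 0.2803

ΣzᵢKᵢ = 1.5310; Σzᵢ/Kᵢ = 2.0360.
Both exceed 1, so a two-phase solution exists.
Rachford–Rice: g(ψ) = Σ zᵢ(Kᵢ−1)/(1+ψ(Kᵢ−1)) = 0.
Binary case is linear: z₁(K₁−1)(1+ψ(K₂−1)) + z₂(K₂−1)(1+ψ(K₁−1)) = 0
⇒ ψ = [z₁(K₁−1)+z₂(K₂−1)] / [−(K₁−1)(K₂−1)] = 0.53102/1.89420 = 0.2803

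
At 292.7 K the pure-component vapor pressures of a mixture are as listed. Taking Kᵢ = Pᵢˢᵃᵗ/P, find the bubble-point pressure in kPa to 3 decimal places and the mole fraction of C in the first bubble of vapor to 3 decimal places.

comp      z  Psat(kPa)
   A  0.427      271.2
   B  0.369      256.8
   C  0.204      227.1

Pbub = 256.890 kPa, y_C = 0.180

At the bubble point ψ → 0, so ΣzᵢKᵢ = 1 with Kᵢ = Pᵢˢᵃᵗ/P ⇒ P = ΣzᵢPᵢˢᵃᵗ.
P = 0.427·271.2 + 0.369·256.8 + 0.204·227.1 = 256.890 kPa
yᵢ = zᵢPᵢˢᵃᵗ/P ⇒ y_C = 0.204·227.1/256.890 = 0.180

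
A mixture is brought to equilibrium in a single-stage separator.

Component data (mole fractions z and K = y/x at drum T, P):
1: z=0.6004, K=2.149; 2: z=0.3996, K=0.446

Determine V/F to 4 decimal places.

Rachford–Rice: g(V/F) = Σ zᵢ(Kᵢ−1)/(1+V/F(Kᵢ−1)) = 0.
Check two-phase: ΣzᵢKᵢ = 1.4685 > 1 and Σzᵢ/Kᵢ = 1.1753 > 1, so g(0) = 0.4685 > 0 and g(1) = -0.1753 < 0.
Newton iteration, V/F⁰ = 0.5:
  V/F = 0.5000: g = 0.13195, g' = -0.5544 → V/F = 0.7380
  V/F = 0.7380: g = -0.00119, g' = -0.5831 → V/F = 0.7360
Converged at V/F = 0.7360.

V/F = 0.7360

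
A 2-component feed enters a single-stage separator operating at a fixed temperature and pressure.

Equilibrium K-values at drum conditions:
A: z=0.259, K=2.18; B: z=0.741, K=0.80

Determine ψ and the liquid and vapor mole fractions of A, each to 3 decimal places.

Rachford–Rice: g(ψ) = Σ zᵢ(Kᵢ−1)/(1+ψ(Kᵢ−1)) = 0.
Feasibility: ΣzᵢKᵢ = 1.157, Σzᵢ/Kᵢ = 1.045 — both > 1, two phases present.
Binary case is linear: z₁(K₁−1)(1+ψ(K₂−1)) + z₂(K₂−1)(1+ψ(K₁−1)) = 0
⇒ ψ = [z₁(K₁−1)+z₂(K₂−1)] / [−(K₁−1)(K₂−1)] = 0.1574/0.2360 = 0.667
Compositions from xᵢ = zᵢ/(1+ψ(Kᵢ−1)), yᵢ = Kᵢxᵢ:
  A: x = 0.145, y = 0.316
  B: x = 0.855, y = 0.684

ψ = 0.667, x_A = 0.145, y_A = 0.316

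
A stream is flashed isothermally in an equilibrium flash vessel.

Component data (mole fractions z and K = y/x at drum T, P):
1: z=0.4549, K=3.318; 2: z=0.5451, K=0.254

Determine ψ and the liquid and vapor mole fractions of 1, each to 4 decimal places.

ψ = 0.3746, x_1 = 0.2435, y_1 = 0.8078

Rachford–Rice: g(ψ) = Σ zᵢ(Kᵢ−1)/(1+ψ(Kᵢ−1)) = 0.
Feasibility: ΣzᵢKᵢ = 1.6478, Σzᵢ/Kᵢ = 2.2832 — both > 1, two phases present.
Newton iteration, ψ⁰ = 0.5:
  ψ = 0.5000: g = -0.16015, g' = -1.2960 → ψ = 0.3764
  ψ = 0.3764: g = -0.00231, g' = -1.2836 → ψ = 0.3746
Converged at ψ = 0.3746.
Compositions from xᵢ = zᵢ/(1+ψ(Kᵢ−1)), yᵢ = Kᵢxᵢ:
  1: x = 0.2435, y = 0.8078
  2: x = 0.7565, y = 0.1922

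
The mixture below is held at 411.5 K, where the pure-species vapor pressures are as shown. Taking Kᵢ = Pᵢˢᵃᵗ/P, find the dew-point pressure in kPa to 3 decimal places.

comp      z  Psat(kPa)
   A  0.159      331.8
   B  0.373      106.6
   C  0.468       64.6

At the dew point ψ → 1, so Σzᵢ/Kᵢ = 1 with Kᵢ = Pᵢˢᵃᵗ/P ⇒ 1/P = Σzᵢ/Pᵢˢᵃᵗ.
1/P = 0.159/331.8 + 0.373/106.6 + 0.468/64.6 = 0.011223 ⇒ P = 89.104 kPa

Pdew = 89.104 kPa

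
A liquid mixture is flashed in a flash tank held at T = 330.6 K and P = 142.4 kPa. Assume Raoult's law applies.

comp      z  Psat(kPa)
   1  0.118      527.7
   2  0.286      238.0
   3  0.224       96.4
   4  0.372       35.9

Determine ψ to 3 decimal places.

ψ = 0.165

Raoult's law: Kᵢ = Pᵢˢᵃᵗ/P = Pᵢˢᵃᵗ/142.4.
  K_1 = 527.7/142.4 = 3.70576, K_2 = 238.0/142.4 = 1.67135, K_3 = 96.4/142.4 = 0.67697, K_4 = 35.9/142.4 = 0.25211
Iterate (Newton) starting at ψ = 0.5:
  ψ = 0.500: g = -0.2512, g' = -0.792 → ψ = 0.183
  ψ = 0.183: g = -0.0147, g' = -0.794 → ψ = 0.164
  ψ = 0.164: g = 0.0002, g' = -0.815 → ψ = 0.165
Converged at ψ = 0.165.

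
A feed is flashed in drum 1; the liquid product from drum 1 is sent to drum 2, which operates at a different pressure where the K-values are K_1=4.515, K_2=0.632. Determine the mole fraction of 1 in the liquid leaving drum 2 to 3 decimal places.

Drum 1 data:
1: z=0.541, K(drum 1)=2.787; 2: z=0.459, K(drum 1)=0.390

x_1 (drum 2) = 0.095

Drum 1:
Let ψ₁ = V/F and solve Σ zᵢ(Kᵢ−1)/(1+ψ₁(Kᵢ−1)) = 0.
Feasibility: ΣzᵢKᵢ = 1.687, Σzᵢ/Kᵢ = 1.371 — both > 1, two phases present.
Binary case is linear: z₁(K₁−1)(1+ψ₁(K₂−1)) + z₂(K₂−1)(1+ψ₁(K₁−1)) = 0
⇒ ψ₁ = [z₁(K₁−1)+z₂(K₂−1)] / [−(K₁−1)(K₂−1)] = 0.6868/1.0901 = 0.630
Drum-1 compositions:
  1: x = 0.254, y = 0.709
  2: x = 0.746, y = 0.291
Drum-2 feed = drum-1 liquid: z₂ = (0.2545, 0.7455).
Drum 2:
Rachford–Rice: g(ψ₂) = Σ zᵢ(Kᵢ−1)/(1+ψ₂(Kᵢ−1)) = 0.
Check two-phase: ΣzᵢKᵢ = 1.620 > 1 and Σzᵢ/Kᵢ = 1.236 > 1, so g(0) = 0.620 > 0 and g(1) = -0.236 < 0.
Binary case is linear: z₁(K₁−1)(1+ψ₂(K₂−1)) + z₂(K₂−1)(1+ψ₂(K₁−1)) = 0
⇒ ψ₂ = [z₁(K₁−1)+z₂(K₂−1)] / [−(K₁−1)(K₂−1)] = 0.6202/1.2935 = 0.479
  1: x = 0.095, y = 0.428
  2: x = 0.905, y = 0.572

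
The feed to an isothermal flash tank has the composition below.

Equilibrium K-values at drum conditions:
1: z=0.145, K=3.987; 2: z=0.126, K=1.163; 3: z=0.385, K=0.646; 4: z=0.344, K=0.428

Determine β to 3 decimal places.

β = 0.104

Let β = V/F and solve Σ zᵢ(Kᵢ−1)/(1+β(Kᵢ−1)) = 0.
Check two-phase: ΣzᵢKᵢ = 1.121 > 1 and Σzᵢ/Kᵢ = 1.544 > 1, so g(0) = 0.121 > 0 and g(1) = -0.544 < 0.
Newton iteration, β⁰ = 0.48:
  β = 0.480: g = -0.2384, g' = -0.505 → β = 0.008
  β = 0.008: g = 0.1091, g' = -1.399 → β = 0.086
  β = 0.086: g = 0.0173, g' = -0.998 → β = 0.103
  β = 0.103: g = 0.0005, g' = -0.938 → β = 0.104
Converged at β = 0.104.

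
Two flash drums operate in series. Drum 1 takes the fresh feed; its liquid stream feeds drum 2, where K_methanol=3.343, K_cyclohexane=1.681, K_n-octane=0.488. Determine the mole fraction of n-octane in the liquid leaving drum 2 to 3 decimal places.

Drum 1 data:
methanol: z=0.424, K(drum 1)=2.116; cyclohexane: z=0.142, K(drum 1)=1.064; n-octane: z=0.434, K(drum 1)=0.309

x_n-octane (drum 2) = 0.762

Drum 1:
Rachford–Rice: g(ψ₁) = Σ zᵢ(Kᵢ−1)/(1+ψ₁(Kᵢ−1)) = 0.
g(0) = ΣzᵢKᵢ − 1 = 0.182 and g(1) = 1 − Σzᵢ/Kᵢ = -0.738, so a root lies in (0, 1).
Newton–Raphson from ψ₁ = 0.5:
  ψ₁ = 0.500: g = -0.1457, g' = -0.702 → ψ₁ = 0.292
  ψ₁ = 0.292: g = -0.0102, g' = -0.626 → ψ₁ = 0.276
Converged at ψ₁ = 0.276.
Drum-1 compositions:
  methanol: x = 0.324, y = 0.686
  cyclohexane: x = 0.140, y = 0.148
  n-octane: x = 0.536, y = 0.166
Drum-2 feed = drum-1 liquid: z₂ = (0.3241, 0.1395, 0.5364).
Drum 2:
Material balance + equilibrium reduce to Σ zᵢ(Kᵢ−1)/(1+ψ₂(Kᵢ−1)) = 0.
Feasibility: ΣzᵢKᵢ = 1.580, Σzᵢ/Kᵢ = 1.279 — both > 1, two phases present.
Newton iteration, ψ₂⁰ = 0.5:
  ψ₂ = 0.500: g = 0.0515, g' = -0.667 → ψ₂ = 0.577
  ψ₂ = 0.577: g = 0.0012, g' = -0.638 → ψ₂ = 0.579
Converged at ψ₂ = 0.579.
  methanol: x = 0.138, y = 0.460
  cyclohexane: x = 0.100, y = 0.168
  n-octane: x = 0.762, y = 0.372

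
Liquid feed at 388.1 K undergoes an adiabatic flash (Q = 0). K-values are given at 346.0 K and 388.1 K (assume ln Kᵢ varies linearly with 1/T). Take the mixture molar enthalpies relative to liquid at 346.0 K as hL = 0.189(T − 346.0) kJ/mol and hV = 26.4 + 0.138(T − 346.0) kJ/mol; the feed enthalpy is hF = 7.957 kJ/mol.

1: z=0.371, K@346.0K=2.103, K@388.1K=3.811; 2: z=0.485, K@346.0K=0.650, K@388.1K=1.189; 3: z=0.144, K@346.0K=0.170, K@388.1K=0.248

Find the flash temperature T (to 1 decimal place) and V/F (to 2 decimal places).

Adiabatic flash: solve Rachford–Rice at each trial T, then check hF = ψ·hV(T) + (1−ψ)·hL(T).
  T = 346.0 K: K = (2.103, 0.650, 0.170), RR gives ψ = 0.218, H_out = 5.765 kJ/mol
  T = 388.1 K: K = (3.811, 1.189, 0.248), RR gives ψ = 0.935, H_out = 30.645 kJ/mol
  T = 367.1 K: K = (2.882, 0.895, 0.208), RR gives ψ = 0.686, H_out = 21.359 kJ/mol
  T = 356.6 K: K = (2.475, 0.767, 0.189), RR gives ψ = 0.483, H_out = 14.496 kJ/mol
  T = 351.3 K: K = (2.284, 0.707, 0.179), RR gives ψ = 0.358, H_out = 10.367 kJ/mol
  T = 348.6 K: K = (2.191, 0.678, 0.174), RR gives ψ = 0.289, H_out = 8.087 kJ/mol
  T = 347.3 K: K = (2.147, 0.664, 0.172), RR gives ψ = 0.254, H_out = 6.943 kJ/mol
Linear interpolation between T = 347.3 (H_out = 6.943) and T = 348.6 (H_out = 8.087) on hF = 7.957 gives T ≈ 348.5 K, at which ψ = 0.29.

T = 348.5 K, V/F = 0.29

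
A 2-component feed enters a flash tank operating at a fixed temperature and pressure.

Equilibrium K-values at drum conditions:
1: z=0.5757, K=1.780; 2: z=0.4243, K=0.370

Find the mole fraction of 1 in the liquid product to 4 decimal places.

x_1 = 0.4468

Let ψ = V/F and solve Σ zᵢ(Kᵢ−1)/(1+ψ(Kᵢ−1)) = 0.
Feasibility: ΣzᵢKᵢ = 1.1817, Σzᵢ/Kᵢ = 1.4702 — both > 1, two phases present.
Newton–Raphson from ψ = 0.48:
  ψ = 0.4800: g = -0.05646, g' = -0.5315 → ψ = 0.3738
  ψ = 0.3738: g = -0.00195, g' = -0.4981 → ψ = 0.3698
Converged at ψ = 0.3698.
Compositions from xᵢ = zᵢ/(1+ψ(Kᵢ−1)), yᵢ = Kᵢxᵢ:
  1: x = 0.4468, y = 0.7953
  2: x = 0.5532, y = 0.2047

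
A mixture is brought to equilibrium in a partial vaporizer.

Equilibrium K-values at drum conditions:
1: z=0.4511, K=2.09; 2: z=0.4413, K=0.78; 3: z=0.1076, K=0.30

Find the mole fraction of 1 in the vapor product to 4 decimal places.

y_1 = 0.5219

Let β = V/F and solve Σ zᵢ(Kᵢ−1)/(1+β(Kᵢ−1)) = 0.
Check two-phase: ΣzᵢKᵢ = 1.3193 > 1 and Σzᵢ/Kᵢ = 1.1403 > 1, so g(0) = 0.3193 > 0 and g(1) = -0.1403 < 0.
Newton–Raphson from β = 0.54:
  β = 0.5400: g = 0.07825, g' = -0.3762 → β = 0.7480
  β = 0.7480: g = -0.00346, g' = -0.4256 → β = 0.7399
Converged at β = 0.7399.
Compositions from xᵢ = zᵢ/(1+β(Kᵢ−1)), yᵢ = Kᵢxᵢ:
  1: x = 0.2497, y = 0.5219
  2: x = 0.5271, y = 0.4111
  3: x = 0.2232, y = 0.0670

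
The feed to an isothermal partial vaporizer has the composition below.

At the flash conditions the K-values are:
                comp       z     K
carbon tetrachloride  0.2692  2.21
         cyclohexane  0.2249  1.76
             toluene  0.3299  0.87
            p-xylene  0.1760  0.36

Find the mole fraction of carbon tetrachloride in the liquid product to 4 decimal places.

x_carbon tetrachloride = 0.1381

Material balance + equilibrium reduce to Σ zᵢ(Kᵢ−1)/(1+ψ(Kᵢ−1)) = 0.
Check two-phase: ΣzᵢKᵢ = 1.3411 > 1 and Σzᵢ/Kᵢ = 1.1177 > 1, so g(0) = 0.3411 > 0 and g(1) = -0.1177 < 0.
Newton–Raphson from ψ = 0.34:
  ψ = 0.3400: g = 0.17778, g' = -0.4038 → ψ = 0.7803
  ψ = 0.7803: g = 0.00210, g' = -0.4500 → ψ = 0.7850
Converged at ψ = 0.7850.
Compositions from xᵢ = zᵢ/(1+ψ(Kᵢ−1)), yᵢ = Kᵢxᵢ:
  carbon tetrachloride: x = 0.1381, y = 0.3051
  cyclohexane: x = 0.1409, y = 0.2479
  toluene: x = 0.3674, y = 0.3196
  p-xylene: x = 0.3537, y = 0.1273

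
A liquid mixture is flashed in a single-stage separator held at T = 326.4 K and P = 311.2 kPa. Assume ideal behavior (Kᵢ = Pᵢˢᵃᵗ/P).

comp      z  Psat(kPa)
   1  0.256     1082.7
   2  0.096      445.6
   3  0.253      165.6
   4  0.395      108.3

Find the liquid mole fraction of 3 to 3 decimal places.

Raoult's law: Kᵢ = Pᵢˢᵃᵗ/P = Pᵢˢᵃᵗ/311.2.
  K_1 = 1082.7/311.2 = 3.47911, K_2 = 445.6/311.2 = 1.43188, K_3 = 165.6/311.2 = 0.53213, K_4 = 108.3/311.2 = 0.34801
Let ψ = V/F and solve Σ zᵢ(Kᵢ−1)/(1+ψ(Kᵢ−1)) = 0.
Check two-phase: ΣzᵢKᵢ = 1.300 > 1 and Σzᵢ/Kᵢ = 1.751 > 1, so g(0) = 0.300 > 0 and g(1) = -0.751 < 0.
Newton–Raphson from ψ = 0.5:
  ψ = 0.500: g = -0.2191, g' = -0.790 → ψ = 0.223
  ψ = 0.223: g = 0.0135, g' = -0.967 → ψ = 0.236
  ψ = 0.236: g = 0.0002, g' = -0.945 → ψ = 0.237
Converged at ψ = 0.237.
Compositions from xᵢ = zᵢ/(1+ψ(Kᵢ−1)), yᵢ = Kᵢxᵢ:
  1: x = 0.161, y = 0.561
  2: x = 0.087, y = 0.125
  3: x = 0.284, y = 0.151
  4: x = 0.467, y = 0.163

x_3 = 0.284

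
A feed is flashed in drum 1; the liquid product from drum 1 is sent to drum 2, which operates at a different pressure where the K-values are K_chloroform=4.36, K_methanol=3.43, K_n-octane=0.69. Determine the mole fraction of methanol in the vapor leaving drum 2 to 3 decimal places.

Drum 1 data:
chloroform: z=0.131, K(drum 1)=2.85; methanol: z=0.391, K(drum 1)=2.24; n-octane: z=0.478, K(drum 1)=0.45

Drum 1:
Material balance + equilibrium reduce to Σ zᵢ(Kᵢ−1)/(1+ψ₁(Kᵢ−1)) = 0.
g(0) = ΣzᵢKᵢ − 1 = 0.464 and g(1) = 1 − Σzᵢ/Kᵢ = -0.283, so a root lies in (0, 1).
Newton iteration, ψ₁⁰ = 0.43:
  ψ₁ = 0.430: g = 0.1069, g' = -0.643 → ψ₁ = 0.596
  ψ₁ = 0.596: g = 0.0028, g' = -0.620 → ψ₁ = 0.601
Converged at ψ₁ = 0.601.
Drum-1 compositions:
  chloroform: x = 0.062, y = 0.177
  methanol: x = 0.224, y = 0.502
  n-octane: x = 0.714, y = 0.321
Drum-2 feed = drum-1 liquid: z₂ = (0.0620, 0.2241, 0.7139).
Drum 2:
Let ψ₂ = V/F and solve Σ zᵢ(Kᵢ−1)/(1+ψ₂(Kᵢ−1)) = 0.
Feasibility: ΣzᵢKᵢ = 1.532, Σzᵢ/Kᵢ = 1.114 — both > 1, two phases present.
Newton iteration, ψ₂⁰ = 0.4:
  ψ₂ = 0.400: g = 0.1124, g' = -0.557 → ψ₂ = 0.602
  ψ₂ = 0.602: g = 0.0181, g' = -0.399 → ψ₂ = 0.647
  ψ₂ = 0.647: g = 0.0005, g' = -0.377 → ψ₂ = 0.648
Converged at ψ₂ = 0.648.
  chloroform: x = 0.020, y = 0.085
  methanol: x = 0.087, y = 0.298
  n-octane: x = 0.893, y = 0.617

y_methanol (drum 2) = 0.298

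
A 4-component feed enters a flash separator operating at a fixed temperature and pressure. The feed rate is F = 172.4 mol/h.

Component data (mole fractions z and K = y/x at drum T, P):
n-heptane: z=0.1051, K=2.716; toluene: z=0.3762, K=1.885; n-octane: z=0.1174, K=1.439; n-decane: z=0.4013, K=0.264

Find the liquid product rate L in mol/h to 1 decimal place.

L = 108.7 mol/h

Newton–Raphson from V/F = 0.5:
  V/F = 0.5000: g = -0.09720, g' = -0.7907 → V/F = 0.3771
  V/F = 0.3771: g = -0.00546, g' = -0.7128 → V/F = 0.3694
Converged at V/F = 0.3694.
Then V = V/F·F = 0.3694·172.4 = 63.7 mol/h and L = F − V = 108.7 mol/h.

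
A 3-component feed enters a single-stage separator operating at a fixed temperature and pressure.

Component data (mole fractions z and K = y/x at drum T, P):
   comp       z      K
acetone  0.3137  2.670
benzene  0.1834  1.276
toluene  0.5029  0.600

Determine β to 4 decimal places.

Newton iteration, β⁰ = 0.4:
  β = 0.4000: g = 0.12019, g' = -0.4398 → β = 0.6733
  β = 0.6733: g = 0.01399, g' = -0.3545 → β = 0.7127
  β = 0.7127: g = 0.00010, g' = -0.3496 → β = 0.7130
Converged at β = 0.7130.

β = 0.7130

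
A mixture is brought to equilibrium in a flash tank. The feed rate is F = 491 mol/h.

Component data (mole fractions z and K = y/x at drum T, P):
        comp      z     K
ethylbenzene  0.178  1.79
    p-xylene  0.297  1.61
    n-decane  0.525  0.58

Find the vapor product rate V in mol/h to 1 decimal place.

V = 173.6 mol/h

Newton–Raphson from V/F = 0.5:
  V/F = 0.500: g = -0.0395, g' = -0.270 → V/F = 0.354
Converged at V/F = 0.354.
Then V = V/F·F = 0.3535·491 = 173.6 mol/h and L = F − V = 317.4 mol/h.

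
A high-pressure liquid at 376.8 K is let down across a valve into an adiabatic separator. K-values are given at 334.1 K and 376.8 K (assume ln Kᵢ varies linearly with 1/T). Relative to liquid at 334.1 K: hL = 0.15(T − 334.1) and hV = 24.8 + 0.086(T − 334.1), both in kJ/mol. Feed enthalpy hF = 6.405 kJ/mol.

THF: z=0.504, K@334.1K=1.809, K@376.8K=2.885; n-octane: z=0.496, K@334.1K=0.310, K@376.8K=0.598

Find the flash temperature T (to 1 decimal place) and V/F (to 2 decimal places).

T = 339.4 K, V/F = 0.23

Adiabatic flash: solve Rachford–Rice at each trial T, then check hF = ψ·hV(T) + (1−ψ)·hL(T).
  T = 334.1 K: K = (1.809, 0.310), RR gives ψ = 0.117, H_out = 2.910 kJ/mol
  T = 376.8 K: K = (2.885, 0.598), RR gives ψ = 0.991, H_out = 28.265 kJ/mol
  T = 355.5 K: K = (2.318, 0.439), RR gives ψ = 0.523, H_out = 15.460 kJ/mol
  T = 344.8 K: K = (2.056, 0.371), RR gives ψ = 0.332, H_out = 9.600 kJ/mol
  T = 339.5 K: K = (1.931, 0.340), RR gives ψ = 0.231, H_out = 6.461 kJ/mol
  T = 336.8 K: K = (1.870, 0.325), RR gives ψ = 0.176, H_out = 4.742 kJ/mol
  T = 338.1 K: K = (1.899, 0.332), RR gives ψ = 0.203, H_out = 5.582 kJ/mol
Linear interpolation between T = 338.1 (H_out = 5.582) and T = 339.5 (H_out = 6.461) on hF = 6.405 gives T ≈ 339.4 K, at which ψ = 0.23.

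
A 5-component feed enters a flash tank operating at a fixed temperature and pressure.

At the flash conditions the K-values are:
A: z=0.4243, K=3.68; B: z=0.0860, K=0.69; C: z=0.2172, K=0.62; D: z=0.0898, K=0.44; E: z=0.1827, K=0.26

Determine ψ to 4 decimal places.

ψ = 0.5749

Iterate (Newton) starting at ψ = 0.5:
  ψ = 0.5000: g = 0.06806, g' = -0.9223 → ψ = 0.5738
  ψ = 0.5738: g = 0.00104, g' = -0.9000 → ψ = 0.5749
Converged at ψ = 0.5749.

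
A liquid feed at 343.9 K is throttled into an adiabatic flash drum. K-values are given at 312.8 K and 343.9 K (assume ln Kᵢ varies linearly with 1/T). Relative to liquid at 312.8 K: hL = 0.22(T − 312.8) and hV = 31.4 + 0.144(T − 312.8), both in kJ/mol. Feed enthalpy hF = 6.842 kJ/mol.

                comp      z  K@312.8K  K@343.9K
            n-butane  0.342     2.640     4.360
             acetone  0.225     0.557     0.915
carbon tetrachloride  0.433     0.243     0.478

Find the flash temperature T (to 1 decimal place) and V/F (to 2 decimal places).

T = 317.0 K, V/F = 0.19

Adiabatic flash: solve Rachford–Rice at each trial T, then check hF = ψ·hV(T) + (1−ψ)·hL(T).
  T = 312.8 K: K = (2.640, 0.557, 0.243), RR gives ψ = 0.123, H_out = 3.858 kJ/mol
  T = 343.9 K: K = (4.360, 0.915, 0.478), RR gives ψ = 0.648, H_out = 25.652 kJ/mol
  T = 328.4 K: K = (3.436, 0.723, 0.347), RR gives ψ = 0.365, H_out = 14.466 kJ/mol
  T = 320.6 K: K = (3.021, 0.637, 0.292), RR gives ψ = 0.246, H_out = 9.307 kJ/mol
  T = 316.7 K: K = (2.827, 0.596, 0.266), RR gives ψ = 0.186, H_out = 6.649 kJ/mol
  T = 318.6 K: K = (2.921, 0.616, 0.278), RR gives ψ = 0.216, H_out = 7.957 kJ/mol
Linear interpolation between T = 316.7 (H_out = 6.649) and T = 318.6 (H_out = 7.957) on hF = 6.842 gives T ≈ 317.0 K, at which ψ = 0.19.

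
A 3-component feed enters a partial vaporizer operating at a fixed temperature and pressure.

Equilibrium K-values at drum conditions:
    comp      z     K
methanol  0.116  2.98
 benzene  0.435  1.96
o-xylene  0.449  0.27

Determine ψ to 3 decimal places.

Let ψ = V/F and solve Σ zᵢ(Kᵢ−1)/(1+ψ(Kᵢ−1)) = 0.
Check two-phase: ΣzᵢKᵢ = 1.320 > 1 and Σzᵢ/Kᵢ = 1.924 > 1, so g(0) = 0.320 > 0 and g(1) = -0.924 < 0.
Newton–Raphson from ψ = 0.39:
  ψ = 0.390: g = -0.0248, g' = -0.825 → ψ = 0.360
Converged at ψ = 0.360.

ψ = 0.360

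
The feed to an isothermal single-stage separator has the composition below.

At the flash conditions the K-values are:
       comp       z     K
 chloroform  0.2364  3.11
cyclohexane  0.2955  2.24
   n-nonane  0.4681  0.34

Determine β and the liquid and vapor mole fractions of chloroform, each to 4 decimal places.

β = 0.5089, x_chloroform = 0.1140, y_chloroform = 0.3545

Iterate (Newton) starting at β = 0.5:
  β = 0.5000: g = 0.00780, g' = -0.8766 → β = 0.5089
Converged at β = 0.5089.
Compositions from xᵢ = zᵢ/(1+β(Kᵢ−1)), yᵢ = Kᵢxᵢ:
  chloroform: x = 0.1140, y = 0.3545
  cyclohexane: x = 0.1812, y = 0.4058
  n-nonane: x = 0.7048, y = 0.2396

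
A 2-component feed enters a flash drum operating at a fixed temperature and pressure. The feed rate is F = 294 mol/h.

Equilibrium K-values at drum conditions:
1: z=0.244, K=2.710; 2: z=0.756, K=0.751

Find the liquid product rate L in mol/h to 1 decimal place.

Rachford–Rice: g(V/F) = Σ zᵢ(Kᵢ−1)/(1+V/F(Kᵢ−1)) = 0.
g(0) = ΣzᵢKᵢ − 1 = 0.229 and g(1) = 1 − Σzᵢ/Kᵢ = -0.097, so a root lies in (0, 1).
Binary case is linear: z₁(K₁−1)(1+V/F(K₂−1)) + z₂(K₂−1)(1+V/F(K₁−1)) = 0
⇒ V/F = [z₁(K₁−1)+z₂(K₂−1)] / [−(K₁−1)(K₂−1)] = 0.2290/0.4258 = 0.538
Then V = V/F·F = 0.5378·294 = 158.1 mol/h and L = F − V = 135.9 mol/h.

L = 135.9 mol/h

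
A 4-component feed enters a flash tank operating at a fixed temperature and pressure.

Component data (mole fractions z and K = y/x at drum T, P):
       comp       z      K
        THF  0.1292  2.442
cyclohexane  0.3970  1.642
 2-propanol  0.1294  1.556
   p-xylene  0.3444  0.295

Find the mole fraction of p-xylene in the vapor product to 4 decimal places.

Newton iteration, V/F⁰ = 0.5:
  V/F = 0.5000: g = -0.01749, g' = -0.6172 → V/F = 0.4717
  V/F = 0.4717: g = -0.00024, g' = -0.6009 → V/F = 0.4713
Converged at V/F = 0.4713.
Compositions from xᵢ = zᵢ/(1+V/F(Kᵢ−1)), yᵢ = Kᵢxᵢ:
  THF: x = 0.0769, y = 0.1879
  cyclohexane: x = 0.3048, y = 0.5005
  2-propanol: x = 0.1025, y = 0.1595
  p-xylene: x = 0.5158, y = 0.1521

y_p-xylene = 0.1521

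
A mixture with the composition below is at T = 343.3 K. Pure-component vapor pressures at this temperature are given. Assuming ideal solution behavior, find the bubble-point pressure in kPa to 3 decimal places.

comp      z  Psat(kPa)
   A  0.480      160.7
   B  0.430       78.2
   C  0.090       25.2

Pbub = 113.030 kPa

At the bubble point ψ → 0, so ΣzᵢKᵢ = 1 with Kᵢ = Pᵢˢᵃᵗ/P ⇒ P = ΣzᵢPᵢˢᵃᵗ.
P = 0.480·160.7 + 0.430·78.2 + 0.090·25.2 = 113.030 kPa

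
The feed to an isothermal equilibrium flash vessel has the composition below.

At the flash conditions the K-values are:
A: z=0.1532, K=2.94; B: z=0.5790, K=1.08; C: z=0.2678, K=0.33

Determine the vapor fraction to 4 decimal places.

ψ = 0.3203

Let ψ = V/F and solve Σ zᵢ(Kᵢ−1)/(1+ψ(Kᵢ−1)) = 0.
Check two-phase: ΣzᵢKᵢ = 1.1641 > 1 and Σzᵢ/Kᵢ = 1.3997 > 1, so g(0) = 0.1641 > 0 and g(1) = -0.3997 < 0.
Newton–Raphson from ψ = 0.5:
  ψ = 0.5000: g = -0.07441, g' = -0.4238 → ψ = 0.3244
  ψ = 0.3244: g = -0.00171, g' = -0.4170 → ψ = 0.3203
Converged at ψ = 0.3203.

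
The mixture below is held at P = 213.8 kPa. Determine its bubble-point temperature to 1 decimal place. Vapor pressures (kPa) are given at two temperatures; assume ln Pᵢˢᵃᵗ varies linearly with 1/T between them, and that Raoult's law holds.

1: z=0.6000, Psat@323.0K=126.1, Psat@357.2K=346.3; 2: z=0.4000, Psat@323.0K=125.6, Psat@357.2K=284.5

T = 341.5 K

Bubble-point temperature: ΣzᵢPᵢˢᵃᵗ(T) = P. Interpolate ln Pᵢˢᵃᵗ = aᵢ + bᵢ/T.
  T = 323.0 K: ΣzᵢPᵢˢᵃᵗ = 125.90 kPa
  T = 357.2 K: ΣzᵢPᵢˢᵃᵗ = 321.58 kPa
  T = 340.1 K: ΣzᵢPᵢˢᵃᵗ = 205.79 kPa
  T = 348.6 K: ΣzᵢPᵢˢᵃᵗ = 258.26 kPa
  T = 344.4 K: ΣzᵢPᵢˢᵃᵗ = 231.16 kPa
  T = 342.2 K: ΣzᵢPᵢˢᵃᵗ = 217.89 kPa
Interpolating between 340.1 K and 342.2 K gives T ≈ 341.5 K.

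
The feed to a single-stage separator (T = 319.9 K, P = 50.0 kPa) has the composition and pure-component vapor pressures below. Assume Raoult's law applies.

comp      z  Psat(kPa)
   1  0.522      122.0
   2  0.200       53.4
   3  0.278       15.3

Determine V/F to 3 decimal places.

Raoult's law: Kᵢ = Pᵢˢᵃᵗ/P = Pᵢˢᵃᵗ/50.0.
  K_1 = 122.0/50.0 = 2.44000, K_2 = 53.4/50.0 = 1.06800, K_3 = 15.3/50.0 = 0.30600
Rachford–Rice: g(V/F) = Σ zᵢ(Kᵢ−1)/(1+V/F(Kᵢ−1)) = 0.
g(0) = ΣzᵢKᵢ − 1 = 0.572 and g(1) = 1 − Σzᵢ/Kᵢ = -0.310, so a root lies in (0, 1).
Iterate (Newton) starting at V/F = 0.5:
  V/F = 0.500: g = 0.1547, g' = -0.681 → V/F = 0.727
  V/F = 0.727: g = -0.0094, g' = -0.805 → V/F = 0.716
  V/F = 0.716: g = -0.0001, g' = -0.792 → V/F = 0.715
Converged at V/F = 0.715.

V/F = 0.715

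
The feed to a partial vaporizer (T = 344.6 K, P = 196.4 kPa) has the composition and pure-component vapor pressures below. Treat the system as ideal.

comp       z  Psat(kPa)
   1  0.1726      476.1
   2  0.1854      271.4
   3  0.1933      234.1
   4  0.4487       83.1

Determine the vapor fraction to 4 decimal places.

ψ = 0.2005

Raoult's law: Kᵢ = Pᵢˢᵃᵗ/P = Pᵢˢᵃᵗ/196.4.
  K_1 = 476.1/196.4 = 2.424134, K_2 = 271.4/196.4 = 1.381874, K_3 = 234.1/196.4 = 1.191955, K_4 = 83.1/196.4 = 0.423116
Material balance + equilibrium reduce to Σ zᵢ(Kᵢ−1)/(1+ψ(Kᵢ−1)) = 0.
Feasibility: ΣzᵢKᵢ = 1.0949, Σzᵢ/Kᵢ = 1.4280 — both > 1, two phases present.
Iterate (Newton) starting at ψ = 0.45:
  ψ = 0.4500: g = -0.10523, g' = -0.4281 → ψ = 0.2042
  ψ = 0.2042: g = -0.00161, g' = -0.4318 → ψ = 0.2005
Converged at ψ = 0.2005.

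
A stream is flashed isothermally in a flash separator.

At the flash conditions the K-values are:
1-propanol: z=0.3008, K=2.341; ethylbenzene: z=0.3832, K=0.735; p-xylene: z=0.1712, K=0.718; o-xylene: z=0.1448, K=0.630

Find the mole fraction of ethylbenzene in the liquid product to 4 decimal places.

x_ethylbenzene = 0.4429

Rachford–Rice: g(β) = Σ zᵢ(Kᵢ−1)/(1+β(Kᵢ−1)) = 0.
Check two-phase: ΣzᵢKᵢ = 1.2000 > 1 and Σzᵢ/Kᵢ = 1.1181 > 1, so g(0) = 0.2000 > 0 and g(1) = -0.1181 < 0.
Newton iteration, β⁰ = 0.36:
  β = 0.3600: g = 0.04424, g' = -0.3222 → β = 0.4973
  β = 0.4973: g = 0.00321, g' = -0.2786 → β = 0.5089
Converged at β = 0.5089.
Compositions from xᵢ = zᵢ/(1+β(Kᵢ−1)), yᵢ = Kᵢxᵢ:
  1-propanol: x = 0.1788, y = 0.4185
  ethylbenzene: x = 0.4429, y = 0.3256
  p-xylene: x = 0.1999, y = 0.1435
  o-xylene: x = 0.1784, y = 0.1124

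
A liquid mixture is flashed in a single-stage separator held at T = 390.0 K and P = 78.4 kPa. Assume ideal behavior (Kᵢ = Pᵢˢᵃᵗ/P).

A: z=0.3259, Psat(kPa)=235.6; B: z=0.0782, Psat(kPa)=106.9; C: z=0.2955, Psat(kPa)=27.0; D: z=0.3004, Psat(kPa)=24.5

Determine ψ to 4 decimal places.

ψ = 0.2300

Raoult's law: Kᵢ = Pᵢˢᵃᵗ/P = Pᵢˢᵃᵗ/78.4.
  K_A = 235.6/78.4 = 3.005102, K_B = 106.9/78.4 = 1.363520, K_C = 27.0/78.4 = 0.344388, K_D = 24.5/78.4 = 0.312500
Rachford–Rice: g(ψ) = Σ zᵢ(Kᵢ−1)/(1+ψ(Kᵢ−1)) = 0.
g(0) = ΣzᵢKᵢ − 1 = 0.2816 and g(1) = 1 − Σzᵢ/Kᵢ = -0.9851, so a root lies in (0, 1).
Newton–Raphson from ψ = 0.5:
  ψ = 0.5000: g = -0.25255, g' = -0.9449 → ψ = 0.2327
  ψ = 0.2327: g = -0.00273, g' = -0.9960 → ψ = 0.2300
Converged at ψ = 0.2300.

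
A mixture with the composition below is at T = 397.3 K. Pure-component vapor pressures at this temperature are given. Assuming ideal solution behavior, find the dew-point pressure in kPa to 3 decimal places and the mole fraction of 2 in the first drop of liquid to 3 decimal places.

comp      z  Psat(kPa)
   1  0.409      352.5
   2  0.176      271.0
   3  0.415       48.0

Pdew = 95.643 kPa, x_2 = 0.062

At the dew point ψ → 1, so Σzᵢ/Kᵢ = 1 with Kᵢ = Pᵢˢᵃᵗ/P ⇒ 1/P = Σzᵢ/Pᵢˢᵃᵗ.
1/P = 0.409/352.5 + 0.176/271.0 + 0.415/48.0 = 0.010456 ⇒ P = 95.643 kPa
xᵢ = zᵢP/Pᵢˢᵃᵗ ⇒ x_2 = 0.176·95.643/271.0 = 0.062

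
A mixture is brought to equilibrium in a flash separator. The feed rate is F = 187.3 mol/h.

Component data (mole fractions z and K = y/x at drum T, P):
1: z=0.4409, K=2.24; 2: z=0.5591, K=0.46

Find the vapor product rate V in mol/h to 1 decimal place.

Let ψ = V/F and solve Σ zᵢ(Kᵢ−1)/(1+ψ(Kᵢ−1)) = 0.
Check two-phase: ΣzᵢKᵢ = 1.2448 > 1 and Σzᵢ/Kᵢ = 1.4123 > 1, so g(0) = 0.2448 > 0 and g(1) = -0.4123 < 0.
Newton–Raphson from ψ = 0.41:
  ψ = 0.4100: g = -0.02532, g' = -0.5669 → ψ = 0.3653
  ψ = 0.3653: g = 0.00015, g' = -0.5741 → ψ = 0.3656
Converged at ψ = 0.3656.
Then V = ψ·F = 0.3656·187.3 = 68.5 mol/h and L = F − V = 118.8 mol/h.

V = 68.5 mol/h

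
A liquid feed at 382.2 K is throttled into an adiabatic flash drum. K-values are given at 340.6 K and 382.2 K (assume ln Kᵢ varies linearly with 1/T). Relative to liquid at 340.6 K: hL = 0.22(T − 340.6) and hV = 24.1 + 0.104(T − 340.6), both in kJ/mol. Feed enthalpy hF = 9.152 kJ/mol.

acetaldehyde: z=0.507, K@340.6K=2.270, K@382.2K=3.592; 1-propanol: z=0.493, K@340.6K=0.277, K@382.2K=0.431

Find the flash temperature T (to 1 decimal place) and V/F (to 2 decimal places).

T = 344.2 K, V/F = 0.35

Adiabatic flash: solve Rachford–Rice at each trial T, then check hF = ψ·hV(T) + (1−ψ)·hL(T).
  T = 340.6 K: K = (2.270, 0.277), RR gives ψ = 0.313, H_out = 7.545 kJ/mol
  T = 382.2 K: K = (3.592, 0.431), RR gives ψ = 0.701, H_out = 22.660 kJ/mol
  T = 361.4 K: K = (2.893, 0.350), RR gives ψ = 0.520, H_out = 15.844 kJ/mol
  T = 351.0 K: K = (2.572, 0.312), RR gives ψ = 0.424, H_out = 11.990 kJ/mol
  T = 345.8 K: K = (2.419, 0.294), RR gives ψ = 0.371, H_out = 9.863 kJ/mol
  T = 343.2 K: K = (2.344, 0.286), RR gives ψ = 0.343, H_out = 8.731 kJ/mol
  T = 344.5 K: K = (2.381, 0.290), RR gives ψ = 0.357, H_out = 9.303 kJ/mol
Linear interpolation between T = 343.2 (H_out = 8.731) and T = 344.5 (H_out = 9.303) on hF = 9.152 gives T ≈ 344.2 K, at which ψ = 0.35.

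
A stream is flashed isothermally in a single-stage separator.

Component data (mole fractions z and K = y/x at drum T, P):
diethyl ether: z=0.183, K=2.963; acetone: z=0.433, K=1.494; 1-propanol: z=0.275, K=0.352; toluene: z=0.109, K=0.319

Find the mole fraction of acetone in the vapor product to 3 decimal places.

y_acetone = 0.527

Material balance + equilibrium reduce to Σ zᵢ(Kᵢ−1)/(1+V/F(Kᵢ−1)) = 0.
g(0) = ΣzᵢKᵢ − 1 = 0.321 and g(1) = 1 − Σzᵢ/Kᵢ = -0.475, so a root lies in (0, 1).
Newton–Raphson from V/F = 0.64:
  V/F = 0.640: g = -0.1143, g' = -0.695 → V/F = 0.476
  V/F = 0.476: g = -0.0084, g' = -0.610 → V/F = 0.462
Converged at V/F = 0.462.
Compositions from xᵢ = zᵢ/(1+V/F(Kᵢ−1)), yᵢ = Kᵢxᵢ:
  diethyl ether: x = 0.096, y = 0.284
  acetone: x = 0.353, y = 0.527
  1-propanol: x = 0.392, y = 0.138
  toluene: x = 0.159, y = 0.051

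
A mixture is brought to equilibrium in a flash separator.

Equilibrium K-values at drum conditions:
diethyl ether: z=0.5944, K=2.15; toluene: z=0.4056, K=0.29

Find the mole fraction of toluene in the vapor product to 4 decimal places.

Let ψ = V/F and solve Σ zᵢ(Kᵢ−1)/(1+ψ(Kᵢ−1)) = 0.
g(0) = ΣzᵢKᵢ − 1 = 0.3956 and g(1) = 1 − Σzᵢ/Kᵢ = -0.6751, so a root lies in (0, 1).
Binary case is linear: z₁(K₁−1)(1+ψ(K₂−1)) + z₂(K₂−1)(1+ψ(K₁−1)) = 0
⇒ ψ = [z₁(K₁−1)+z₂(K₂−1)] / [−(K₁−1)(K₂−1)] = 0.39558/0.81650 = 0.4845
Compositions from xᵢ = zᵢ/(1+ψ(Kᵢ−1)), yᵢ = Kᵢxᵢ:
  diethyl ether: x = 0.3817, y = 0.8207
  toluene: x = 0.6183, y = 0.1793

y_toluene = 0.1793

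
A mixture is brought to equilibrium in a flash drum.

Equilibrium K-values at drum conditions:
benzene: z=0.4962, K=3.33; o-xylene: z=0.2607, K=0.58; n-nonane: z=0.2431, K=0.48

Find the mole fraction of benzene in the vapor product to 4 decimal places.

y_benzene = 0.5606

Rachford–Rice: g(V/F) = Σ zᵢ(Kᵢ−1)/(1+V/F(Kᵢ−1)) = 0.
Feasibility: ΣzᵢKᵢ = 1.9202, Σzᵢ/Kᵢ = 1.1050 — both > 1, two phases present.
Newton–Raphson from V/F = 0.56:
  V/F = 0.5600: g = 0.18011, g' = -0.7166 → V/F = 0.8114
  V/F = 0.8114: g = 0.01523, g' = -0.6249 → V/F = 0.8357
Converged at V/F = 0.8357.
Compositions from xᵢ = zᵢ/(1+V/F(Kᵢ−1)), yᵢ = Kᵢxᵢ:
  benzene: x = 0.1684, y = 0.5606
  o-xylene: x = 0.4017, y = 0.2330
  n-nonane: x = 0.4299, y = 0.2064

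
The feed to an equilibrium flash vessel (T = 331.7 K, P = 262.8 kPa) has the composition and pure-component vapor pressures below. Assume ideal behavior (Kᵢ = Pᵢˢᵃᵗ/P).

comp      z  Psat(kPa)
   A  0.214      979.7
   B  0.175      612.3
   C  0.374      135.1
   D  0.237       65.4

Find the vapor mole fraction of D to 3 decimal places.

y_D = 0.080

Raoult's law: Kᵢ = Pᵢˢᵃᵗ/P = Pᵢˢᵃᵗ/262.8.
  K_A = 979.7/262.8 = 3.72793, K_B = 612.3/262.8 = 2.32991, K_C = 135.1/262.8 = 0.51408, K_D = 65.4/262.8 = 0.24886
Newton iteration, ψ⁰ = 0.39:
  ψ = 0.390: g = -0.0399, g' = -0.910 → ψ = 0.346
  ψ = 0.346: g = 0.0006, g' = -0.938 → ψ = 0.347
Converged at ψ = 0.347.
Compositions from xᵢ = zᵢ/(1+ψ(Kᵢ−1)), yᵢ = Kᵢxᵢ:
  A: x = 0.110, y = 0.410
  B: x = 0.120, y = 0.279
  C: x = 0.450, y = 0.231
  D: x = 0.320, y = 0.080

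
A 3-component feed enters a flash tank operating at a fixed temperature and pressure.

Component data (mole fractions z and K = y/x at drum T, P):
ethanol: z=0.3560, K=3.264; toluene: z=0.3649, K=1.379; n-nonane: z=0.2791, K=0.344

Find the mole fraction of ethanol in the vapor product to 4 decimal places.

y_ethanol = 0.4102

Newton–Raphson from V/F = 0.5:
  V/F = 0.5000: g = 0.22185, g' = -0.7045 → V/F = 0.8149
  V/F = 0.8149: g = -0.00443, g' = -0.8105 → V/F = 0.8095
  V/F = 0.8095: g = -0.00002, g' = -0.8042 → V/F = 0.8094
Converged at V/F = 0.8094.
Compositions from xᵢ = zᵢ/(1+V/F(Kᵢ−1)), yᵢ = Kᵢxᵢ:
  ethanol: x = 0.1257, y = 0.4102
  toluene: x = 0.2792, y = 0.3851
  n-nonane: x = 0.5951, y = 0.2047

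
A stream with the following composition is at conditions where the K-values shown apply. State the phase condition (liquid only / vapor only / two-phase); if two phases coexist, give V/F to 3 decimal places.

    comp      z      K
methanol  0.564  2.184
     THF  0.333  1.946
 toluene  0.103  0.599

ΣzᵢKᵢ = 1.941; Σzᵢ/Kᵢ = 0.601.
Since Σzᵢ/Kᵢ < 1 the mixture is above its dew point — single vapor phase.

vapor only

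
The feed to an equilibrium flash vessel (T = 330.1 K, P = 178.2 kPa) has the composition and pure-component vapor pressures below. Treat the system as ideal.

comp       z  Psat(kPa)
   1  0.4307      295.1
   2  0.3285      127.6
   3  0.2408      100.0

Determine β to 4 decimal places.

Raoult's law: Kᵢ = Pᵢˢᵃᵗ/P = Pᵢˢᵃᵗ/178.2.
  K_1 = 295.1/178.2 = 1.656004, K_2 = 127.6/178.2 = 0.716049, K_3 = 100.0/178.2 = 0.561167
Newton–Raphson from β = 0.5:
  β = 0.5000: g = -0.03133, g' = -0.2172 → β = 0.3557
  β = 0.3557: g = 0.00010, g' = -0.2197 → β = 0.3562
Converged at β = 0.3562.

β = 0.3562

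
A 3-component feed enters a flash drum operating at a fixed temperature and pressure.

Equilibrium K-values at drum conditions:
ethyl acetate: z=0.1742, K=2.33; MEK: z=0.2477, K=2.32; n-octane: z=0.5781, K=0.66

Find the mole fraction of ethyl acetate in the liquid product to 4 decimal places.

x_ethyl acetate = 0.0842

Material balance + equilibrium reduce to Σ zᵢ(Kᵢ−1)/(1+ψ(Kᵢ−1)) = 0.
Check two-phase: ΣzᵢKᵢ = 1.3621 > 1 and Σzᵢ/Kᵢ = 1.0574 > 1, so g(0) = 0.3621 > 0 and g(1) = -0.0574 < 0.
Newton iteration, ψ⁰ = 0.5:
  ψ = 0.5000: g = 0.09930, g' = -0.3648 → ψ = 0.7722
  ψ = 0.7722: g = 0.00968, g' = -0.3037 → ψ = 0.8041
  ψ = 0.8041: g = 0.00006, g' = -0.3001 → ψ = 0.8043
Converged at ψ = 0.8043.
Compositions from xᵢ = zᵢ/(1+ψ(Kᵢ−1)), yᵢ = Kᵢxᵢ:
  ethyl acetate: x = 0.0842, y = 0.1961
  MEK: x = 0.1201, y = 0.2787
  n-octane: x = 0.7957, y = 0.5252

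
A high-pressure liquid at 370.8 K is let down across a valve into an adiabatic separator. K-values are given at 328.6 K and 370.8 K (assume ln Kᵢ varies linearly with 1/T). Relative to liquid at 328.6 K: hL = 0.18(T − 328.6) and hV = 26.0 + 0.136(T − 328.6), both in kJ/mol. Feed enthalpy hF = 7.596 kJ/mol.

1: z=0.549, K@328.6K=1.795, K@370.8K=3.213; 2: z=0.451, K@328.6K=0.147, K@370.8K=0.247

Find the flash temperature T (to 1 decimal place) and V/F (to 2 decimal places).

T = 337.7 K, V/F = 0.23

Adiabatic flash: solve Rachford–Rice at each trial T, then check hF = ψ·hV(T) + (1−ψ)·hL(T).
  T = 328.6 K: K = (1.795, 0.147), RR gives ψ = 0.076, H_out = 1.984 kJ/mol
  T = 370.8 K: K = (3.213, 0.247), RR gives ψ = 0.525, H_out = 20.278 kJ/mol
  T = 349.7 K: K = (2.444, 0.194), RR gives ψ = 0.368, H_out = 13.036 kJ/mol
  T = 339.1 K: K = (2.103, 0.169), RR gives ψ = 0.252, H_out = 8.326 kJ/mol
  T = 333.9 K: K = (1.947, 0.158), RR gives ψ = 0.176, H_out = 5.482 kJ/mol
  T = 336.5 K: K = (2.024, 0.164), RR gives ψ = 0.216, H_out = 6.963 kJ/mol
  T = 337.8 K: K = (2.063, 0.166), RR gives ψ = 0.234, H_out = 7.658 kJ/mol
Linear interpolation between T = 336.5 (H_out = 6.963) and T = 337.8 (H_out = 7.658) on hF = 7.596 gives T ≈ 337.7 K, at which ψ = 0.23.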